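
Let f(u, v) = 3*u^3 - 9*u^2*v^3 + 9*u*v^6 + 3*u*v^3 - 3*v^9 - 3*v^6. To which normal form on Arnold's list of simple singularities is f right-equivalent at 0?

E7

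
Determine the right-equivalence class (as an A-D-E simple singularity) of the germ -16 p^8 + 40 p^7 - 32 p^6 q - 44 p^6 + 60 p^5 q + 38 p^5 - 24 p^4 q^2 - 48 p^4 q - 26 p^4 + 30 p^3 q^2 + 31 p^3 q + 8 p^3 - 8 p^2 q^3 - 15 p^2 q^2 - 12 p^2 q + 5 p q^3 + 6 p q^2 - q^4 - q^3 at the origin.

The Hessian of f at 0 is [[0, 0], [0, 0]] with rank 0, so corank 2. A Groebner basis of the Jacobian ideal J(f) in C{p,q} is {-256*p^2 + 256*p*q + q^4 - 8*q^3/3 - 64*q^2, p^3 - 36*p^2 + 36*p*q - q^3/2 - 9*q^2, p^2*q - 152*p^2/3 + 152*p*q/3 - 7*q^3/9 - 38*q^2/3, -160*p^2/3 + p*q^2 + 160*p*q/3 - 19*q^3/18 - 40*q^2/3}; counting standard monomials gives mu = 7. Corank 2; j^3 = (2*p - q)^3 is a perfect cube, so E-series; the 4-jet and mu = 7 give E_7.

E7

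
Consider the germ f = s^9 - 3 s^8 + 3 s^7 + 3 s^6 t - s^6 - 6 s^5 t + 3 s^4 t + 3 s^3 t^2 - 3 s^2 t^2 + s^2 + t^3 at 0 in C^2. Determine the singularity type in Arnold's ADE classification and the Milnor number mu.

The Hessian of f at 0 is [[2, 0], [0, 0]] with rank 1, so corank 1. A Groebner basis of the Jacobian ideal J(f) in C{s,t} is {t^2, s}; counting standard monomials gives mu = 2. Corank 1: A-series; mu = 2 gives A_2.

Type A_2, Milnor number mu = 2.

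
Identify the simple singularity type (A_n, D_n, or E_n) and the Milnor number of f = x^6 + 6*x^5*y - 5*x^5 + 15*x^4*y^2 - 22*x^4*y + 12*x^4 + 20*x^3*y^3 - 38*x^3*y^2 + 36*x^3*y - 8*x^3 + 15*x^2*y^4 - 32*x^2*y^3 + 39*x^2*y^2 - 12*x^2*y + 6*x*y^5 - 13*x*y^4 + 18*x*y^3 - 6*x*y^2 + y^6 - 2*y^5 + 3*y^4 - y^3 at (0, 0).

Type E8, Milnor number mu = 8.

The Hessian of f at 0 is [[0, 0], [0, 0]] with rank 0, so corank 2. A Groebner basis of the Jacobian ideal J(f) in C{x,y} is {-20*x^2 + x*y^3 + 5*x*y^2 - 20*x*y + 5*y^3/2 - 5*y^2, 32*x^2 - 8*x*y^2 + 32*x*y + y^4 - 4*y^3 + 8*y^2, x^3 + 3*x^2/2 - 9*x*y^2/8 + 3*x*y/2 - 7*y^3/16 + 3*y^2/8, x^2*y - x^2 + 5*x*y^2/4 - x*y + 3*y^3/8 - y^2/4}; counting standard monomials gives mu = 8. Corank 2; j^3 = -(2*x + y)^3 is a perfect cube, so E-series; the 5-jet and mu = 8 give E_8.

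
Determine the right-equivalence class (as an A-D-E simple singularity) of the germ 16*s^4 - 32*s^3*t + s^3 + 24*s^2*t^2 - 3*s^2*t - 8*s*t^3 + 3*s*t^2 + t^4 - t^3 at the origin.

E6

The Hessian of f at 0 is [[0, 0], [0, 0]] with rank 0, so corank 2. A Groebner basis of the Jacobian ideal J(f) in C{s,t} is {t^4, s*t^2 - 5*t^3/6, s^2 - 2*s*t + t^2}; counting standard monomials gives mu = 6. Corank 2; j^3 = (s - t)^3 is a perfect cube, so E-series; the 4-jet and mu = 6 give E_6.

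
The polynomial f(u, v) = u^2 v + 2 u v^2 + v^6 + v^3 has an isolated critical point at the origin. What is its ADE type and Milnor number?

The Hessian of f at 0 is [[0, 0], [0, 0]] with rank 0, so corank 2. A Groebner basis of the Jacobian ideal J(f) in C{u,v} is {u^2/6 + v^5 - v^2/6, u^3 + v^3, u*v + v^2}; counting standard monomials gives mu = 7. Corank 2; j^3 = v*(u + v)^2 has shape L^2 M (L != M), so D-series; mu = 7 gives D_7.

Type D_{7}, Milnor number mu = 7.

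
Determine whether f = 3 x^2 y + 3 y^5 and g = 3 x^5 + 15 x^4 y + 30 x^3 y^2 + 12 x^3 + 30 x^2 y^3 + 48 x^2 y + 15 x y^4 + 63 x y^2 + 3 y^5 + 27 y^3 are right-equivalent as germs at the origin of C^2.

Yes.

The Hessian of f at 0 has rank 0. Corank 2; j^3 = 3*x^2*y has shape L^2 M (L != M), so D-series; mu = 6 gives D_6. The Hessian of g at 0 has rank 0. Corank 2; j^3 = 3*(x + y)*(2*x + 3*y)^2 has shape L^2 M (L != M), so D-series; mu = 6 gives D_6. Both have type D_6, hence right-equivalent.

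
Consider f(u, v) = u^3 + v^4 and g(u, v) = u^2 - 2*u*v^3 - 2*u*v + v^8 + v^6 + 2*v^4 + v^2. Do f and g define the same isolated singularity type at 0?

No.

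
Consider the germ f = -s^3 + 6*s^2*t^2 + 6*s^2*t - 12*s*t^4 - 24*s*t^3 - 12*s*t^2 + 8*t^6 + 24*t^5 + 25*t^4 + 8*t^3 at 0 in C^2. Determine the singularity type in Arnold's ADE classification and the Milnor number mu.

Type E_6, Milnor number mu = 6.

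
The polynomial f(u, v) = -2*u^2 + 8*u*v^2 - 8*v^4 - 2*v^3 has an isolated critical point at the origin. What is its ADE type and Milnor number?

Type A_{2}, Milnor number mu = 2.

The Hessian of f at 0 is [[-4, 0], [0, 0]] with rank 1, so corank 1. A Groebner basis of the Jacobian ideal J(f) in C{u,v} is {v^2, u}; counting standard monomials gives mu = 2. Corank 1: A-series; mu = 2 gives A_2.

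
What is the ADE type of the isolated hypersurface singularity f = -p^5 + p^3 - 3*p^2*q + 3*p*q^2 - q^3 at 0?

The Hessian of f at 0 has rank 0. Corank 2; j^3 = (p - q)^3 is a perfect cube, so E-series; the 5-jet and mu = 8 give E_8.

E8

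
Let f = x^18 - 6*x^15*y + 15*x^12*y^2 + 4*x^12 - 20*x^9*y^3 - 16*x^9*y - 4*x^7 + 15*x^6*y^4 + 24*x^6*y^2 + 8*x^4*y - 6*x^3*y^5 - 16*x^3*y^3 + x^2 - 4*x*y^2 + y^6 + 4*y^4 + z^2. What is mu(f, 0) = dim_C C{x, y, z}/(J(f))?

5

The Hessian of f at 0 has rank 2. Corank 1: A-series; mu = 5 gives A_5.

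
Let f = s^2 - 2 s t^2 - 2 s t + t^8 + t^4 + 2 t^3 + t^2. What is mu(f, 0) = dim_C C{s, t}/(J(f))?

7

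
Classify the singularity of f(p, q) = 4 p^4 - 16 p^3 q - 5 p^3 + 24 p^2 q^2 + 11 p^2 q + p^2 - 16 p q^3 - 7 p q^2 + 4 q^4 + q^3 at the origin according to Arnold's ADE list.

A_2

The Hessian of f at 0 is [[2, 0], [0, 0]] with rank 1, so corank 1. A Groebner basis of the Jacobian ideal J(f) in C{p,q} is {q^2, p}; counting standard monomials gives mu = 2. Corank 1: A-series; mu = 2 gives A_2.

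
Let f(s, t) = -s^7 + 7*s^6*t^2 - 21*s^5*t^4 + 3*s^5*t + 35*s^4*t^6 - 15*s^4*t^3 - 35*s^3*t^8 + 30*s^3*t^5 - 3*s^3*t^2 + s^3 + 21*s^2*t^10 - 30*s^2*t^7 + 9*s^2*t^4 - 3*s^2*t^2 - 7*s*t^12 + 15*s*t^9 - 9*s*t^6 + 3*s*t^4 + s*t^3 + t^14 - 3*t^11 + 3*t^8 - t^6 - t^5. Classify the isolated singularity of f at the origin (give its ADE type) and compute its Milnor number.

The Hessian of f at 0 has rank 0. Corank 2; j^3 = s^3 is a perfect cube, so E-series; the 4-jet and mu = 7 give E_7.

Type E7, Milnor number mu = 7.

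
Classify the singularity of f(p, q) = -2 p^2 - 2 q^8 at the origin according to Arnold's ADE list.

The Hessian of f at 0 is [[-4, 0], [0, 0]] with rank 1, so corank 1. A Groebner basis of the Jacobian ideal J(f) in C{p,q} is {q^7, p}; counting standard monomials gives mu = 7. Corank 1: A-series; mu = 7 gives A_7.

A7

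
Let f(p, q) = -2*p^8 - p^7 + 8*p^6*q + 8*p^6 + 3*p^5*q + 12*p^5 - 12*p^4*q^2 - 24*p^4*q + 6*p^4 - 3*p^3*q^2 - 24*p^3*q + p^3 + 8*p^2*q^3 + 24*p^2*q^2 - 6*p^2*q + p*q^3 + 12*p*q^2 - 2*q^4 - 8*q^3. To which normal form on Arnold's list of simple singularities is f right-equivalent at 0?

The Hessian of f at 0 has rank 0. Corank 2; j^3 = (p - 2*q)^3 is a perfect cube, so E-series; the 4-jet and mu = 7 give E_7.

E7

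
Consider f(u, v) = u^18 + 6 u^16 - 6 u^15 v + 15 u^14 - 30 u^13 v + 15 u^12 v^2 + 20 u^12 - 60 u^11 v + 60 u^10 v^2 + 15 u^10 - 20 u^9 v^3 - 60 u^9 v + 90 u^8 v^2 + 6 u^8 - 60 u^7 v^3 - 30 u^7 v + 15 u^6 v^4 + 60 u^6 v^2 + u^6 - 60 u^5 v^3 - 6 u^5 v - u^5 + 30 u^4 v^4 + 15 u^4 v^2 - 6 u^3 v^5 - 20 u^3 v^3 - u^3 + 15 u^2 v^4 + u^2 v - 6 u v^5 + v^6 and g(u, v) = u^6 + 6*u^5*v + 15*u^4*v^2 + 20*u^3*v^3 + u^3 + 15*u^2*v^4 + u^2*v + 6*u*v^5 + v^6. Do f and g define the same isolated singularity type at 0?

The Hessian of f at 0 is [[0, 0], [0, 0]] with rank 0, so corank 2. A Groebner basis of the Jacobian ideal J(f) in C{u,v} is {u*v/6 + v^5, u*v^2, u^2 - u*v}; counting standard monomials gives mu = 7. Corank 2; j^3 = -u^2*(u - v) has shape L^2 M (L != M), so D-series; mu = 7 gives D_7. The Hessian of g at 0 is [[0, 0], [0, 0]] with rank 0, so corank 2. A Groebner basis of the Jacobian ideal J(g) in C{u,v} is {-u*v/6 + v^5, u*v^2, u^2 + u*v}; counting standard monomials gives mu = 7. Corank 2; j^3 = u^2*(u + v) has shape L^2 M (L != M), so D-series; mu = 7 gives D_7. Both have type D_7, hence right-equivalent.

Yes.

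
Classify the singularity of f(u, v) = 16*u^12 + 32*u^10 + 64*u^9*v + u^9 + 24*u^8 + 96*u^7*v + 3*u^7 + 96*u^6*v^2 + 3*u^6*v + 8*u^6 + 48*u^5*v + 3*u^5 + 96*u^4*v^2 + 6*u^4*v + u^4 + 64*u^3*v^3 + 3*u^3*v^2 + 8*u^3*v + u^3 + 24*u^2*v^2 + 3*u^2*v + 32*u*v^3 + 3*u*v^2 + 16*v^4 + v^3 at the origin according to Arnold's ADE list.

E_{6}

The Hessian of f at 0 is [[0, 0], [0, 0]] with rank 0, so corank 2. A Groebner basis of the Jacobian ideal J(f) in C{u,v} is {v^4, u*v^2 + 4*v^3/3, u^2 + 2*u*v + v^2}; counting standard monomials gives mu = 6. Corank 2; j^3 = (u + v)^3 is a perfect cube, so E-series; the 4-jet and mu = 6 give E_6.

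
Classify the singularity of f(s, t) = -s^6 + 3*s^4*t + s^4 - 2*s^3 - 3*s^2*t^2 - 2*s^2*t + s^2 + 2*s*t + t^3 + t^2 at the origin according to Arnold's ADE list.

A_2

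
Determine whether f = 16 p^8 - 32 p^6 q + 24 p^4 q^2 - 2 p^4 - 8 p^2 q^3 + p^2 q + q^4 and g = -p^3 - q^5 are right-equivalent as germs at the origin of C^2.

The Hessian of f at 0 has rank 0. Corank 2; j^3 = p^2*q has shape L^2 M (L != M), so D-series; mu = 5 gives D_5. The Hessian of g at 0 has rank 0. Corank 2; j^3 = -p^3 is a perfect cube, so E-series; the 5-jet and mu = 8 give E_8. f is D_5 but g is E_8, hence not right-equivalent.

No.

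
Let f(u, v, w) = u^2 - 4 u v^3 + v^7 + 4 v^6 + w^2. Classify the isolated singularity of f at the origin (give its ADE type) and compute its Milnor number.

Type A6, Milnor number mu = 6.

The Hessian of f at 0 has rank 2. Corank 1: A-series; mu = 6 gives A_6.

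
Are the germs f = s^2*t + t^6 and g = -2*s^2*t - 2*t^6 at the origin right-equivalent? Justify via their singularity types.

The Hessian of f at 0 has rank 0. Corank 2; j^3 = s^2*t has shape L^2 M (L != M), so D-series; mu = 7 gives D_7. The Hessian of g at 0 has rank 0. Corank 2; j^3 = -2*s^2*t has shape L^2 M (L != M), so D-series; mu = 7 gives D_7. Both have type D_7, hence right-equivalent.

Yes.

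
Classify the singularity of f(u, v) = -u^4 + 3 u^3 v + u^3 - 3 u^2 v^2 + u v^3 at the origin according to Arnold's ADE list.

The Hessian of f at 0 has rank 0. Corank 2; j^3 = u^3 is a perfect cube, so E-series; the 4-jet and mu = 7 give E_7.

E7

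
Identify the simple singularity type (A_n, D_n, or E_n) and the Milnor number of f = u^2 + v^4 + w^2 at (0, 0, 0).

Type A_3, Milnor number mu = 3.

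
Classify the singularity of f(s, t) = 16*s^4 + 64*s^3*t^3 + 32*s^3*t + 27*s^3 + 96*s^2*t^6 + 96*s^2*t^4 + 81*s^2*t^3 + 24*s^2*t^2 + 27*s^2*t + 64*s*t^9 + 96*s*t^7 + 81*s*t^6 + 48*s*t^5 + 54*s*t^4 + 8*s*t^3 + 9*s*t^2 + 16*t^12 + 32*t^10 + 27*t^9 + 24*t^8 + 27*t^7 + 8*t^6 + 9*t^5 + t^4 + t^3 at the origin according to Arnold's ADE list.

E_6

The Hessian of f at 0 is [[0, 0], [0, 0]] with rank 0, so corank 2. A Groebner basis of the Jacobian ideal J(f) in C{s,t} is {t^4, s*t^2 + 7*t^3/18, s^2 + 2*s*t/3 + t^2/9}; counting standard monomials gives mu = 6. Corank 2; j^3 = (3*s + t)^3 is a perfect cube, so E-series; the 4-jet and mu = 6 give E_6.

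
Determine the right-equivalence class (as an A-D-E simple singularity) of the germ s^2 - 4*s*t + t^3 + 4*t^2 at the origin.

The Hessian of f at 0 is [[2, -4], [-4, 8]] with rank 1, so corank 1. A Groebner basis of the Jacobian ideal J(f) in C{s,t} is {t^2, s - 2*t}; counting standard monomials gives mu = 2. Corank 1: A-series; mu = 2 gives A_2.

A_{2}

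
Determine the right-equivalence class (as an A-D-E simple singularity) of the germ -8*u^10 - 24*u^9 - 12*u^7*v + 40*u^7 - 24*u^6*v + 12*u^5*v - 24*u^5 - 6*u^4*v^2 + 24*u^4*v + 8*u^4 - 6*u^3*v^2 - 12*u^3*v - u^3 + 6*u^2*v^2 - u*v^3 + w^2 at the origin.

E_{7}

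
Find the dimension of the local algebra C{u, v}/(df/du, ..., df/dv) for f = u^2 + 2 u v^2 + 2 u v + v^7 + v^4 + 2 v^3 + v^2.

6

The Hessian of f at 0 has rank 1. Corank 1: A-series; mu = 6 gives A_6.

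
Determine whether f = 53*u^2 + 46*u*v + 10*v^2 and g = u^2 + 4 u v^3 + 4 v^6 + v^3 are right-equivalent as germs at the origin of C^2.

No.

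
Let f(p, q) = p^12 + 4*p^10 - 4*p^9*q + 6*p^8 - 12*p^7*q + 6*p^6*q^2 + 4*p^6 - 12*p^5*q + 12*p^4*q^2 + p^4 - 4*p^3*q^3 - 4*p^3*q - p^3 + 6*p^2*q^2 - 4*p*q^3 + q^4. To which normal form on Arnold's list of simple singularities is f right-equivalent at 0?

E6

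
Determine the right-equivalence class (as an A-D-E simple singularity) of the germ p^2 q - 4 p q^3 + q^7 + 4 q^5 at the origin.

D_8

The Hessian of f at 0 has rank 0. Corank 2; j^3 = p^2*q has shape L^2 M (L != M), so D-series; mu = 8 gives D_8.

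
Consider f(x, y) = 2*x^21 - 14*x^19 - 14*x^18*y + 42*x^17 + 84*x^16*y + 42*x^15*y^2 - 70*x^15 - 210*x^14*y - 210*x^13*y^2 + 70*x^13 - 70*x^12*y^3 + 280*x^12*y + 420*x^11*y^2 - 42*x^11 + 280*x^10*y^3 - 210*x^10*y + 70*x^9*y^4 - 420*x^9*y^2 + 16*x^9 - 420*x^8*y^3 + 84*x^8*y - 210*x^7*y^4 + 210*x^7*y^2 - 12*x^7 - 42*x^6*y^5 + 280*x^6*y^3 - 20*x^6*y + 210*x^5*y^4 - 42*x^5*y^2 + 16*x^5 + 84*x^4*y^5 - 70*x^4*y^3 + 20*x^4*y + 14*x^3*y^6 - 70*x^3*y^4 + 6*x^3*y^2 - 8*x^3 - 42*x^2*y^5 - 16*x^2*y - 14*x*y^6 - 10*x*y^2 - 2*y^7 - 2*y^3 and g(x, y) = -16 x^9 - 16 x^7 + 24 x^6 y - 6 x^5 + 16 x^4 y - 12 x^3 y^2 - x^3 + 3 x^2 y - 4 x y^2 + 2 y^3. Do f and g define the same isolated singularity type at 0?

The Hessian of f at 0 has rank 0. Corank 2; j^3 = -2*(x + y)*(2*x + y)^2 has shape L^2 M (L != M), so D-series; mu = 8 gives D_8. The Hessian of g at 0 has rank 0. Corank 2; j^3 = -(x - y)*(x^2 - 2*x*y + 2*y^2) splits into three distinct lines over C (the quadratic factor has nonzero discriminant), so D_4. f is D_8 but g is D_4, hence not right-equivalent.

No.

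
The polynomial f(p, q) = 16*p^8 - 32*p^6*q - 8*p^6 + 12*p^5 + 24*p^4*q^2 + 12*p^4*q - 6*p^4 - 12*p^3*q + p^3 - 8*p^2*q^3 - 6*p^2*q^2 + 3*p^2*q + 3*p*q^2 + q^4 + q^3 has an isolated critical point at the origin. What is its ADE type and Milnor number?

The Hessian of f at 0 has rank 0. Corank 2; j^3 = (p + q)^3 is a perfect cube, so E-series; the 4-jet and mu = 6 give E_6.

Type E_6, Milnor number mu = 6.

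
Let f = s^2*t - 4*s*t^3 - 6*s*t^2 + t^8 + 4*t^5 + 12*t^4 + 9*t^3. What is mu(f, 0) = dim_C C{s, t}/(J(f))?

The Hessian of f at 0 has rank 0. Corank 2; j^3 = t*(s - 3*t)^2 has shape L^2 M (L != M), so D-series; mu = 9 gives D_9.

9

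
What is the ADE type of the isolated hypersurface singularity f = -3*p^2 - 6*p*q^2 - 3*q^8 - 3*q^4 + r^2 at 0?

A7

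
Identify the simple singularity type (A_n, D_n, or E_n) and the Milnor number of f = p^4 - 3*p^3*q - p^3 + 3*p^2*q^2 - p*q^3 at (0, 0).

The Hessian of f at 0 is [[0, 0], [0, 0]] with rank 0, so corank 2. A Groebner basis of the Jacobian ideal J(f) in C{p,q} is {3*p^2 + q^4 + q^3, p^3, p^2*q - p^2 - q^3/3, -2*p^2 + p*q^2 - 2*q^3/3}; counting standard monomials gives mu = 7. Corank 2; j^3 = -p^3 is a perfect cube, so E-series; the 4-jet and mu = 7 give E_7.

Type E_{7}, Milnor number mu = 7.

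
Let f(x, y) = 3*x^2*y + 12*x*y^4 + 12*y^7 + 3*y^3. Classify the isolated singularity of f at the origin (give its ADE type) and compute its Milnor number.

Type D_4, Milnor number mu = 4.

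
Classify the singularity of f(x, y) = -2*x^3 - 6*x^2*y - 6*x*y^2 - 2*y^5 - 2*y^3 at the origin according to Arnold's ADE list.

The Hessian of f at 0 is [[0, 0], [0, 0]] with rank 0, so corank 2. A Groebner basis of the Jacobian ideal J(f) in C{x,y} is {y^4, x^2 + 2*x*y + y^2}; counting standard monomials gives mu = 8. Corank 2; j^3 = -2*(x + y)^3 is a perfect cube, so E-series; the 5-jet and mu = 8 give E_8.

E_8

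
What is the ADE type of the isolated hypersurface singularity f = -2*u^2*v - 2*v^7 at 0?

D_{8}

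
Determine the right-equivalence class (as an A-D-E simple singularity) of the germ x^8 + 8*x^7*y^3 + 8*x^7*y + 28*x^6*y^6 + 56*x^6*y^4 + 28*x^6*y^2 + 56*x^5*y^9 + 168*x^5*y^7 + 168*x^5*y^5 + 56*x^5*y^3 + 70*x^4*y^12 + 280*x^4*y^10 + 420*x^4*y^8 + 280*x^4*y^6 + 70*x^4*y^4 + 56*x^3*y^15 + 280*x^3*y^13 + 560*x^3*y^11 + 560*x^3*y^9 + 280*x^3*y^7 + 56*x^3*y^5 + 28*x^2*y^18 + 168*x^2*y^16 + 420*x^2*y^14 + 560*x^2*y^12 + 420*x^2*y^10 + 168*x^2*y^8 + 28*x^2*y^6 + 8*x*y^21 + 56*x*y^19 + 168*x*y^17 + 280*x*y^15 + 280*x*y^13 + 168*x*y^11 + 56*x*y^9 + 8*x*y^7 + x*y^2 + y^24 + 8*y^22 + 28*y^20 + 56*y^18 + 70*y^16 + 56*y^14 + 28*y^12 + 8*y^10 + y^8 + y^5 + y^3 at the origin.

D9

The Hessian of f at 0 has rank 0. Corank 2; j^3 = y^2*(x + y) has shape L^2 M (L != M), so D-series; mu = 9 gives D_9.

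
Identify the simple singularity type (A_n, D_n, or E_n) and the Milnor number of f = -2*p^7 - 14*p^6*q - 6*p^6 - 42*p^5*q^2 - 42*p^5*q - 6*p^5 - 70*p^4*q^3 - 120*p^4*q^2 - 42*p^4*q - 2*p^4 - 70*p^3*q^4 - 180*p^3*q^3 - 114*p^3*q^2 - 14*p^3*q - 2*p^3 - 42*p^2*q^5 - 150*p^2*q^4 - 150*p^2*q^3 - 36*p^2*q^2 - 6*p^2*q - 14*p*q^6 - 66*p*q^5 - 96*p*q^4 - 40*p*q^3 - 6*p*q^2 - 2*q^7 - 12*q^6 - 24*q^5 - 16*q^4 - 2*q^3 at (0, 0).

Type E_7, Milnor number mu = 7.

The Hessian of f at 0 is [[0, 0], [0, 0]] with rank 0, so corank 2. A Groebner basis of the Jacobian ideal J(f) in C{p,q} is {3*p^2 + 6*p*q + q^4 + q^3 + 3*q^2, p^3 + 9*p^2 + 18*p*q + 4*q^3 + 9*q^2, p^2*q - 5*p^2 - 10*p*q - 8*q^3/3 - 5*q^2, 2*p^2 + p*q^2 + 4*p*q + 5*q^3/3 + 2*q^2}; counting standard monomials gives mu = 7. Corank 2; j^3 = -2*(p + q)^3 is a perfect cube, so E-series; the 4-jet and mu = 7 give E_7.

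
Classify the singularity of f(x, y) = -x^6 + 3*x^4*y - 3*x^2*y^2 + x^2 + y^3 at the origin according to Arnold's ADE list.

A_{2}

The Hessian of f at 0 has rank 1. Corank 1: A-series; mu = 2 gives A_2.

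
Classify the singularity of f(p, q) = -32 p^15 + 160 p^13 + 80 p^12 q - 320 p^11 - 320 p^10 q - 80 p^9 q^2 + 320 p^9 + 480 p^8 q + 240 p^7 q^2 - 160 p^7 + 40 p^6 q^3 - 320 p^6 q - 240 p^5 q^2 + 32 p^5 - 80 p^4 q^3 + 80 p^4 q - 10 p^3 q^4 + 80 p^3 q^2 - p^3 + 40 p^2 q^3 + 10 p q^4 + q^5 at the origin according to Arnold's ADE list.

The Hessian of f at 0 is [[0, 0], [0, 0]] with rank 0, so corank 2. A Groebner basis of the Jacobian ideal J(f) in C{p,q} is {q^5, p*q^3 + q^4/8, p^2}; counting standard monomials gives mu = 8. Corank 2; j^3 = -p^3 is a perfect cube, so E-series; the 5-jet and mu = 8 give E_8.

E8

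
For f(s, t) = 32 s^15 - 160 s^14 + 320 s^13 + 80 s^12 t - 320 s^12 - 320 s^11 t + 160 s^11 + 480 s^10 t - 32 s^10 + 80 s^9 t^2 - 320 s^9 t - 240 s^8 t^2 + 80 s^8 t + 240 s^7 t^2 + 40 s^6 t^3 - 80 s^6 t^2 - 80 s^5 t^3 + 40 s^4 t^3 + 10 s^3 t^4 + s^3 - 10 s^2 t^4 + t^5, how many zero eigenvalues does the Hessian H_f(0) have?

Hessian at 0 has rank 0.

2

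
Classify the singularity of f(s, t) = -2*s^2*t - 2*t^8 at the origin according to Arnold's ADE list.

D_{9}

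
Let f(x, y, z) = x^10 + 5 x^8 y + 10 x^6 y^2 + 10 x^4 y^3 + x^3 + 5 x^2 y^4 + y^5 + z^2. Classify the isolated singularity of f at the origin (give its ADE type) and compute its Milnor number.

Type E_8, Milnor number mu = 8.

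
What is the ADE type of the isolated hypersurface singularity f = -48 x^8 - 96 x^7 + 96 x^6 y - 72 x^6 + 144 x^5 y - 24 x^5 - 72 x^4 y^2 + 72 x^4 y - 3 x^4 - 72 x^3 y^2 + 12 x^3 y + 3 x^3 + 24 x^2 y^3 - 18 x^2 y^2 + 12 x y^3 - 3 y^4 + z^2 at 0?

E_{6}

The Hessian of f at 0 has rank 1. Corank 2; j^3 = 3*x^3 is a perfect cube, so E-series; the 4-jet and mu = 6 give E_6.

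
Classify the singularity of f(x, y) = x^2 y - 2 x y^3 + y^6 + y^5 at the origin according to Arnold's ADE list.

The Hessian of f at 0 is [[0, 0], [0, 0]] with rank 0, so corank 2. A Groebner basis of the Jacobian ideal J(f) in C{x,y} is {x^3, x^2*y + x^2/6 - x*y^2/6, -x*y + y^3}; counting standard monomials gives mu = 7. Corank 2; j^3 = x^2*y has shape L^2 M (L != M), so D-series; mu = 7 gives D_7.

D_7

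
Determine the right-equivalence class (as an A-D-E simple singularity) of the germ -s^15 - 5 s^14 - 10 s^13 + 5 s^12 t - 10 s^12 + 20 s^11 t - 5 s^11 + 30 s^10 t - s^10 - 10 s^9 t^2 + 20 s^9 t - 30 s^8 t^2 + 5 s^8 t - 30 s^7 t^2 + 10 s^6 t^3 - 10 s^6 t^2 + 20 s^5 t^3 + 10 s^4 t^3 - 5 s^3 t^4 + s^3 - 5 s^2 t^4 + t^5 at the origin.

E_{8}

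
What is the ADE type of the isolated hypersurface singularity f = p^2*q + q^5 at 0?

D_{6}

The Hessian of f at 0 has rank 0. Corank 2; j^3 = p^2*q has shape L^2 M (L != M), so D-series; mu = 6 gives D_6.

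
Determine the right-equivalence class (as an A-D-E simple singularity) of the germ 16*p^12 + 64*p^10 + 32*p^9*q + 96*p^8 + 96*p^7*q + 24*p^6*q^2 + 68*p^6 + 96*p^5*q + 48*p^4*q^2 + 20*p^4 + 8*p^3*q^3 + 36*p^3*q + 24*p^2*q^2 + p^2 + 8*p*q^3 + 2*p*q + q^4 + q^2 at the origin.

A_{3}

The Hessian of f at 0 is [[2, 2], [2, 2]] with rank 1, so corank 1. A Groebner basis of the Jacobian ideal J(f) in C{p,q} is {q^3, p + q}; counting standard monomials gives mu = 3. Corank 1: A-series; mu = 3 gives A_3.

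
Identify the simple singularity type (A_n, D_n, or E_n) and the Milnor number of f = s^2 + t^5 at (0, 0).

Type A_{4}, Milnor number mu = 4.

The Hessian of f at 0 has rank 1. Corank 1: A-series; mu = 4 gives A_4.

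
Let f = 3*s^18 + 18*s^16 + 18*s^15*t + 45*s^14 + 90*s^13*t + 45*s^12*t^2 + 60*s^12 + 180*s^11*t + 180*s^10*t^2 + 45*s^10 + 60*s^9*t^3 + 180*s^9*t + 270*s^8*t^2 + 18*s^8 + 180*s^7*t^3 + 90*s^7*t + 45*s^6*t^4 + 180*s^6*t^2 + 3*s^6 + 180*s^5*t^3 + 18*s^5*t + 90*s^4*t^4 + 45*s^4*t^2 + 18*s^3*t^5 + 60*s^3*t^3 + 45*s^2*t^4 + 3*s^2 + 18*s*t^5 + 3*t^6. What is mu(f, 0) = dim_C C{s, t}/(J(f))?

5

The Hessian of f at 0 is [[6, 0], [0, 0]] with rank 1, so corank 1. A Groebner basis of the Jacobian ideal J(f) in C{s,t} is {t^5, s}; counting standard monomials gives mu = 5. Corank 1: A-series; mu = 5 gives A_5.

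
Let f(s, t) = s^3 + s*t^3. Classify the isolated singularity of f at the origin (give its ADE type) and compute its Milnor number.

Type E_7, Milnor number mu = 7.

The Hessian of f at 0 is [[0, 0], [0, 0]] with rank 0, so corank 2. A Groebner basis of the Jacobian ideal J(f) in C{s,t} is {s^3, s*t^2, 3*s^2 + t^3}; counting standard monomials gives mu = 7. Corank 2; j^3 = s^3 is a perfect cube, so E-series; the 4-jet and mu = 7 give E_7.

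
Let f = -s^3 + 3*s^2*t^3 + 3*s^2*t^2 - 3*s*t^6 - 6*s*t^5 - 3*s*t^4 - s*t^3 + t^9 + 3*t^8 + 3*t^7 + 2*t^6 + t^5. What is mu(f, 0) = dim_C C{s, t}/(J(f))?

7

The Hessian of f at 0 is [[0, 0], [0, 0]] with rank 0, so corank 2. A Groebner basis of the Jacobian ideal J(f) in C{s,t} is {-s^2 + t^4 - t^3/3, s^3, s^2*t + s^2/3 + t^3/9, -s^2 + s*t^2 - t^3/3}; counting standard monomials gives mu = 7. Corank 2; j^3 = -s^3 is a perfect cube, so E-series; the 4-jet and mu = 7 give E_7.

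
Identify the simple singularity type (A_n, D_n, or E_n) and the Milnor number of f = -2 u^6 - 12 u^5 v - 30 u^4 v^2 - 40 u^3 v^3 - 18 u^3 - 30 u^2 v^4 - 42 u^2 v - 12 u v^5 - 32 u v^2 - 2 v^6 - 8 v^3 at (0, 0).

Type D_{7}, Milnor number mu = 7.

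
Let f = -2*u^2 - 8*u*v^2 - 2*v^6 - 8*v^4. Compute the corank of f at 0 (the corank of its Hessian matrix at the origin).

1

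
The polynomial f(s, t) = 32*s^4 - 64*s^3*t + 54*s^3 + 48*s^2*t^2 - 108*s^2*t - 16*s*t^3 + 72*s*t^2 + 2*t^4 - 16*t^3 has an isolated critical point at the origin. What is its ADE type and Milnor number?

Type E_6, Milnor number mu = 6.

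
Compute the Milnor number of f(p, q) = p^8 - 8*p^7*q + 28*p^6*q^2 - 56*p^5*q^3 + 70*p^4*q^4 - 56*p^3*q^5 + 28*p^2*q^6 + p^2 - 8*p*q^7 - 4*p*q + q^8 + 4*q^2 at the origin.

The Hessian of f at 0 has rank 1. Corank 1: A-series; mu = 7 gives A_7.

7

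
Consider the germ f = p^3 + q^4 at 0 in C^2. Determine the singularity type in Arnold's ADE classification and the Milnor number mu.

The Hessian of f at 0 has rank 0. Corank 2; j^3 = p^3 is a perfect cube, so E-series; the 4-jet and mu = 6 give E_6.

Type E_{6}, Milnor number mu = 6.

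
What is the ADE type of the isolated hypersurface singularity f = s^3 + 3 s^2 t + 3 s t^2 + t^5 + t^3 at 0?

The Hessian of f at 0 has rank 0. Corank 2; j^3 = (s + t)^3 is a perfect cube, so E-series; the 5-jet and mu = 8 give E_8.

E_{8}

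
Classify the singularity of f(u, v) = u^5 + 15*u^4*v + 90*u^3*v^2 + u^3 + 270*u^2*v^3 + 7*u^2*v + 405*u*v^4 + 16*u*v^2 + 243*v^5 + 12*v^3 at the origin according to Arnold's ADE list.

The Hessian of f at 0 has rank 0. Corank 2; j^3 = (u + 2*v)^2*(u + 3*v) has shape L^2 M (L != M), so D-series; mu = 6 gives D_6.

D6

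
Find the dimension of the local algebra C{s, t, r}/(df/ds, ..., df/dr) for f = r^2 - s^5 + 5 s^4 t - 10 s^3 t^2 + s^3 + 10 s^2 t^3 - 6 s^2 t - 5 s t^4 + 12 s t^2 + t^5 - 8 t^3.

The Hessian of f at 0 is [[0, 0, 0], [0, 0, 0], [0, 0, 2]] with rank 1, so corank 2. A Groebner basis of the Jacobian ideal J(f) in C{s,t,r} is {t^5, s*t^3 - 7*t^4/4, s^2 - 4*s*t + 4*t^2, r}; counting standard monomials gives mu = 8. Corank 2; j^3 = (s - 2*t)^3 is a perfect cube, so E-series; the 5-jet and mu = 8 give E_8.

8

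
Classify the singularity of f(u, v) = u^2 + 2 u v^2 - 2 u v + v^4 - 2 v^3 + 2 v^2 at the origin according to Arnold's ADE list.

A1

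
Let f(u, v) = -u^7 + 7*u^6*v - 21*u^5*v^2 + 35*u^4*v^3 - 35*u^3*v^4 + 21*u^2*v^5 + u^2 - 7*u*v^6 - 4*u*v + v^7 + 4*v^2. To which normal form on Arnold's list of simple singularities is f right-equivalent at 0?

A_{6}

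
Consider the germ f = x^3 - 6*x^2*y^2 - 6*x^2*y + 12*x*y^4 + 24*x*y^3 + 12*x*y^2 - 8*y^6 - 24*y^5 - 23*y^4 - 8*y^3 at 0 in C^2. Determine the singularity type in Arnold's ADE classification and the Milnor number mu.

Type E6, Milnor number mu = 6.

The Hessian of f at 0 is [[0, 0], [0, 0]] with rank 0, so corank 2. A Groebner basis of the Jacobian ideal J(f) in C{x,y} is {x^3 - 3*x^2 + 12*x*y - 12*y^2, x^2*y - x^2 + 4*x*y - 4*y^2, -x^2/4 + x*y^2 + x*y - y^2, y^3}; counting standard monomials gives mu = 6. Corank 2; j^3 = (x - 2*y)^3 is a perfect cube, so E-series; the 4-jet and mu = 6 give E_6.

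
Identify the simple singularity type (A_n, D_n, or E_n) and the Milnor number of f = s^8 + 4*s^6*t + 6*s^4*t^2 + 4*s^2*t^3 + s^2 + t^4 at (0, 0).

The Hessian of f at 0 is [[2, 0], [0, 0]] with rank 1, so corank 1. A Groebner basis of the Jacobian ideal J(f) in C{s,t} is {t^3, s}; counting standard monomials gives mu = 3. Corank 1: A-series; mu = 3 gives A_3.

Type A_3, Milnor number mu = 3.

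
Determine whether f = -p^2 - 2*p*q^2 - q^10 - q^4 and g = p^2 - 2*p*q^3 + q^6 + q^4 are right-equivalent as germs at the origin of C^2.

No.

The Hessian of f at 0 is [[-2, 0], [0, 0]] with rank 1, so corank 1. A Groebner basis of the Jacobian ideal J(f) in C{p,q} is {p^5, p^4*q, p + q^2}; counting standard monomials gives mu = 9. Corank 1: A-series; mu = 9 gives A_9. The Hessian of g at 0 is [[2, 0], [0, 0]] with rank 1, so corank 1. A Groebner basis of the Jacobian ideal J(g) in C{p,q} is {q^3, p}; counting standard monomials gives mu = 3. Corank 1: A-series; mu = 3 gives A_3. f is A_9 but g is A_3, hence not right-equivalent.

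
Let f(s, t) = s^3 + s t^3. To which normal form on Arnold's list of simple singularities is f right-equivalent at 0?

The Hessian of f at 0 is [[0, 0], [0, 0]] with rank 0, so corank 2. A Groebner basis of the Jacobian ideal J(f) in C{s,t} is {s^3, s*t^2, 3*s^2 + t^3}; counting standard monomials gives mu = 7. Corank 2; j^3 = s^3 is a perfect cube, so E-series; the 4-jet and mu = 7 give E_7.

E_{7}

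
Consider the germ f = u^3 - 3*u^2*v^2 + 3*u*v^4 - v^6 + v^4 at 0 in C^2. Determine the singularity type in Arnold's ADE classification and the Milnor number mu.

Type E_{6}, Milnor number mu = 6.

The Hessian of f at 0 is [[0, 0], [0, 0]] with rank 0, so corank 2. A Groebner basis of the Jacobian ideal J(f) in C{u,v} is {u^3, u^2*v, -u^2/2 + u*v^2, v^3}; counting standard monomials gives mu = 6. Corank 2; j^3 = u^3 is a perfect cube, so E-series; the 4-jet and mu = 6 give E_6.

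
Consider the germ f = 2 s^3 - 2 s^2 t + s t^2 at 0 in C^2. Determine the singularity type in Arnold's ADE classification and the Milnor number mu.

The Hessian of f at 0 has rank 0. Corank 2; j^3 = s*(2*s^2 - 2*s*t + t^2) splits into three distinct lines over C (the quadratic factor has nonzero discriminant), so D_4.

Type D_4, Milnor number mu = 4.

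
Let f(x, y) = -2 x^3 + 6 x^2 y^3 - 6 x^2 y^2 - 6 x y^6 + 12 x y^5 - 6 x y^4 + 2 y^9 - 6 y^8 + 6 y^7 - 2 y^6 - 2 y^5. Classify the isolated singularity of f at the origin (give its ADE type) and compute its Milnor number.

The Hessian of f at 0 is [[0, 0], [0, 0]] with rank 0, so corank 2. A Groebner basis of the Jacobian ideal J(f) in C{x,y} is {-x^2/2 + x*y^3 - x*y^2, y^4, x^3, x^2*y + x^2 + 2*x*y^2}; counting standard monomials gives mu = 8. Corank 2; j^3 = -2*x^3 is a perfect cube, so E-series; the 5-jet and mu = 8 give E_8.

Type E_{8}, Milnor number mu = 8.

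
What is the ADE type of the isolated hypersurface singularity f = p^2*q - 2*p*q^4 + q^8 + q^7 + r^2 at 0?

The Hessian of f at 0 has rank 1. Corank 2; j^3 = p^2*q has shape L^2 M (L != M), so D-series; mu = 9 gives D_9.

D_9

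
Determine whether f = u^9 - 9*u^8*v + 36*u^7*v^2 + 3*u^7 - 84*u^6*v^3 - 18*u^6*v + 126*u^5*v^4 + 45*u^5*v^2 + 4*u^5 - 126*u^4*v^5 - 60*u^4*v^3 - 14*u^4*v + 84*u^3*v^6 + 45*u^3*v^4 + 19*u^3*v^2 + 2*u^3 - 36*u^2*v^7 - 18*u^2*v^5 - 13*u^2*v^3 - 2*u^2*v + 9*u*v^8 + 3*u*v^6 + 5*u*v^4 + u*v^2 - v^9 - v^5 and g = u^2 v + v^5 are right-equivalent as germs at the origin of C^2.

The Hessian of f at 0 is [[0, 0], [0, 0]] with rank 0, so corank 2. A Groebner basis of the Jacobian ideal J(f) in C{u,v} is {v^3, u^2 + v^2/2, u*v + v^2/2}; counting standard monomials gives mu = 4. Corank 2; j^3 = u*(2*u^2 - 2*u*v + v^2) splits into three distinct lines over C (the quadratic factor has nonzero discriminant), so D_4. The Hessian of g at 0 is [[0, 0], [0, 0]] with rank 0, so corank 2. A Groebner basis of the Jacobian ideal J(g) in C{u,v} is {u^2/5 + v^4, u^3, u*v}; counting standard monomials gives mu = 6. Corank 2; j^3 = u^2*v has shape L^2 M (L != M), so D-series; mu = 6 gives D_6. f is D_4 but g is D_6, hence not right-equivalent.

No.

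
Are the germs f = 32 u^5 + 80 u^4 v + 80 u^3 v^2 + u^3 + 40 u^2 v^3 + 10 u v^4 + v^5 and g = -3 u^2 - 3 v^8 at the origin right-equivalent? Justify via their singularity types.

The Hessian of f at 0 has rank 0. Corank 2; j^3 = u^3 is a perfect cube, so E-series; the 5-jet and mu = 8 give E_8. The Hessian of g at 0 has rank 1. Corank 1: A-series; mu = 7 gives A_7. f is E_8 but g is A_7, hence not right-equivalent.

No.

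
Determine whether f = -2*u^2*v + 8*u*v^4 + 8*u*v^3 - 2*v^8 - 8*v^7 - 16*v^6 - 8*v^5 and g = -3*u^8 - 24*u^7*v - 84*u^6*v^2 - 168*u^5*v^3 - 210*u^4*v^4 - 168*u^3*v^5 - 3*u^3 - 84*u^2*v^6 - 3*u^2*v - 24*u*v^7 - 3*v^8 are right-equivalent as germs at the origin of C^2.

Yes.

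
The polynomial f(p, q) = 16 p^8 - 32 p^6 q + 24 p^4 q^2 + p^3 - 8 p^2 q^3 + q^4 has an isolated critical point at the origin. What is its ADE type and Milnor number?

The Hessian of f at 0 is [[0, 0], [0, 0]] with rank 0, so corank 2. A Groebner basis of the Jacobian ideal J(f) in C{p,q} is {q^3, p^2}; counting standard monomials gives mu = 6. Corank 2; j^3 = p^3 is a perfect cube, so E-series; the 4-jet and mu = 6 give E_6.

Type E_6, Milnor number mu = 6.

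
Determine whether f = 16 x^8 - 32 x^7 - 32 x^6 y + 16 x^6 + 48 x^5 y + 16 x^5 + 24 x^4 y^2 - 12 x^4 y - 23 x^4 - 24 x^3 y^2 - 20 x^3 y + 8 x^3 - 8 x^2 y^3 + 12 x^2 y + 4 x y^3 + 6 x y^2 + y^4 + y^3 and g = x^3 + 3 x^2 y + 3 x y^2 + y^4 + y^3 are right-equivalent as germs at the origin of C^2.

The Hessian of f at 0 is [[0, 0], [0, 0]] with rank 0, so corank 2. A Groebner basis of the Jacobian ideal J(f) in C{x,y} is {x^3 - 3*x^2 - 3*x*y - 3*y^2/4, x^2*y + 5*x^2 + 5*x*y + 5*y^2/4, -8*x^2 + x*y^2 - 8*x*y - 2*y^2, 12*x^2 + 12*x*y + y^3 + 3*y^2}; counting standard monomials gives mu = 6. Corank 2; j^3 = (2*x + y)^3 is a perfect cube, so E-series; the 4-jet and mu = 6 give E_6. The Hessian of g at 0 is [[0, 0], [0, 0]] with rank 0, so corank 2. A Groebner basis of the Jacobian ideal J(g) in C{x,y} is {y^3, x^2 + 2*x*y + y^2}; counting standard monomials gives mu = 6. Corank 2; j^3 = (x + y)^3 is a perfect cube, so E-series; the 4-jet and mu = 6 give E_6. Both have type E_6, hence right-equivalent.

Yes.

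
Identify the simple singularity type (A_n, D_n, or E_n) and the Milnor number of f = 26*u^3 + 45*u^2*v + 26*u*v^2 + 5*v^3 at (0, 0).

Type D_4, Milnor number mu = 4.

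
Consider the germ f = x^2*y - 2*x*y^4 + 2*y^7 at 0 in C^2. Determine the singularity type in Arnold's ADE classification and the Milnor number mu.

Type D_8, Milnor number mu = 8.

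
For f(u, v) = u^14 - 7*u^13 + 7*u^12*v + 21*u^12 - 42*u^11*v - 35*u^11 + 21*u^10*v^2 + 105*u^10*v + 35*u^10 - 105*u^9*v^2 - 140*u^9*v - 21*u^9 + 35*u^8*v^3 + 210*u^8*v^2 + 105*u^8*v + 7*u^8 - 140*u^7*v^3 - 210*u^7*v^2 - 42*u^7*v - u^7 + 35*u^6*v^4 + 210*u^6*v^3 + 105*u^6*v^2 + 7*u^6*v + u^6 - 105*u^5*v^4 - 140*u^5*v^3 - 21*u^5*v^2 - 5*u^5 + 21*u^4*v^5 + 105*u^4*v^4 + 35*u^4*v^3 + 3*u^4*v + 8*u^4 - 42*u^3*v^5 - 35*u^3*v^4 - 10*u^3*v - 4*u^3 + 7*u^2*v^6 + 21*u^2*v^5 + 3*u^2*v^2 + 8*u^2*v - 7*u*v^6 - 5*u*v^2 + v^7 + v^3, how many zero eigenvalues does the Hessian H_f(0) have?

2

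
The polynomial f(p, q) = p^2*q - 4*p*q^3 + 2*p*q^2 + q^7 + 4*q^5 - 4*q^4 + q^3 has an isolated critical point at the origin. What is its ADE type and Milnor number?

Type D8, Milnor number mu = 8.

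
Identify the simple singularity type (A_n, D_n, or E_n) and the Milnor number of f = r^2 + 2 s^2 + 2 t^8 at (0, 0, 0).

Type A_7, Milnor number mu = 7.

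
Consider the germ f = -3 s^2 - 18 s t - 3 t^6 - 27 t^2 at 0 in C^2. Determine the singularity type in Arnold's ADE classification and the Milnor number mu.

Type A_5, Milnor number mu = 5.

The Hessian of f at 0 is [[-6, -18], [-18, -54]] with rank 1, so corank 1. A Groebner basis of the Jacobian ideal J(f) in C{s,t} is {t^5, s + 3*t}; counting standard monomials gives mu = 5. Corank 1: A-series; mu = 5 gives A_5.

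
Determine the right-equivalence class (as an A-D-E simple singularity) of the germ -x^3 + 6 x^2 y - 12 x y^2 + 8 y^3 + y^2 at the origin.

The Hessian of f at 0 has rank 1. Corank 1: A-series; mu = 2 gives A_2.

A_2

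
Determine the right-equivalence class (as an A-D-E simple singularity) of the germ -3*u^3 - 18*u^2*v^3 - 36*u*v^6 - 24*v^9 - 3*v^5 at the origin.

E_{8}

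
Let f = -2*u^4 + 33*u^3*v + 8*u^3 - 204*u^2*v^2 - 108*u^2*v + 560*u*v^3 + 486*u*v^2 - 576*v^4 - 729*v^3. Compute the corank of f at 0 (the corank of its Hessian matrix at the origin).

2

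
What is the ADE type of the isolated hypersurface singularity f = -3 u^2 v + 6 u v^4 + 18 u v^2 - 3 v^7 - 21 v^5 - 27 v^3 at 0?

D6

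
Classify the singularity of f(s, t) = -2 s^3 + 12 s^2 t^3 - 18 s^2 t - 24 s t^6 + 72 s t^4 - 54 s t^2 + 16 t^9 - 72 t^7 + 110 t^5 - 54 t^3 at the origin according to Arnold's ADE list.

The Hessian of f at 0 is [[0, 0], [0, 0]] with rank 0, so corank 2. A Groebner basis of the Jacobian ideal J(f) in C{s,t} is {-s^2/4 + s*t^3 - 3*s*t/2 - 9*t^2/4, t^4, s^3 - 27*s*t^2 - 54*t^3, s^2*t + 6*s*t^2 + 9*t^3}; counting standard monomials gives mu = 8. Corank 2; j^3 = -2*(s + 3*t)^3 is a perfect cube, so E-series; the 5-jet and mu = 8 give E_8.

E_{8}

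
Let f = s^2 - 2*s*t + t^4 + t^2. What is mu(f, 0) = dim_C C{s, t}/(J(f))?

The Hessian of f at 0 has rank 1. Corank 1: A-series; mu = 3 gives A_3.

3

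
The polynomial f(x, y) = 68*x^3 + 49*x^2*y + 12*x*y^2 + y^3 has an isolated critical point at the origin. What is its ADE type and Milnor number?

Type D_{4}, Milnor number mu = 4.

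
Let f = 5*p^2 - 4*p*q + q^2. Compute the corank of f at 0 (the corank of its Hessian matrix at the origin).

0

Hessian at 0 has rank 2.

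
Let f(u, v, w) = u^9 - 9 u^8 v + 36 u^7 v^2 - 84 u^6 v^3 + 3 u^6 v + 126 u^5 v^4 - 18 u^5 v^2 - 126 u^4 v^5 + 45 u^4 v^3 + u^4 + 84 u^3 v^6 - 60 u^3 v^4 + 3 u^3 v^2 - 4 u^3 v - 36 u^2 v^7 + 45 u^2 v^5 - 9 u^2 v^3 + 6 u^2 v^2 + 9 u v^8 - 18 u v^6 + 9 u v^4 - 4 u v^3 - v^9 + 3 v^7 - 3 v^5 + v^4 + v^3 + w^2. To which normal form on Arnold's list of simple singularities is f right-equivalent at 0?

E_{6}

The Hessian of f at 0 has rank 1. Corank 2; j^3 = v^3 is a perfect cube, so E-series; the 4-jet and mu = 6 give E_6.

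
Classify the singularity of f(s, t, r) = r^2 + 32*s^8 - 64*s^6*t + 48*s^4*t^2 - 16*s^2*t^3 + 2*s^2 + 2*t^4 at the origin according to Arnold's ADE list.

A3

The Hessian of f at 0 is [[4, 0, 0], [0, 0, 0], [0, 0, 2]] with rank 2, so corank 1. A Groebner basis of the Jacobian ideal J(f) in C{s,t,r} is {t^3, s, r}; counting standard monomials gives mu = 3. Corank 1: A-series; mu = 3 gives A_3.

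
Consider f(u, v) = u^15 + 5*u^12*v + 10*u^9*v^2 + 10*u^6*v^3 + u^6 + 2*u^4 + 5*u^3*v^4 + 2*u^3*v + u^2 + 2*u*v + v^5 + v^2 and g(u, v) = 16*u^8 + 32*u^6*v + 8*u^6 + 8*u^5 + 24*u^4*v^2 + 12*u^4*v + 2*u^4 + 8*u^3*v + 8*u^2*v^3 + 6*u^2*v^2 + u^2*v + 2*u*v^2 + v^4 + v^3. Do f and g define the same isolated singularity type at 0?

No.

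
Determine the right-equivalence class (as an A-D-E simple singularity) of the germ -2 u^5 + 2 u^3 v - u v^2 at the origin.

The Hessian of f at 0 has rank 0. Corank 2; j^3 = -u*v^2 has shape L^2 M (L != M), so D-series; mu = 6 gives D_6.

D_6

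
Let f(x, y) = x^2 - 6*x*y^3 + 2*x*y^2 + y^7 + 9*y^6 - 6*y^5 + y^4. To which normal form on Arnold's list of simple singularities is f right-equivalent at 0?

The Hessian of f at 0 is [[2, 0], [0, 0]] with rank 1, so corank 1. A Groebner basis of the Jacobian ideal J(f) in C{x,y} is {x^3, x^2*y + x^2/6 - x*y/18 - x/54 - y^2/54, x^2/2 + x*y^2 + x*y/6 + x/18 + y^2/18, -x/3 + y^3 - y^2/3}; counting standard monomials gives mu = 6. Corank 1: A-series; mu = 6 gives A_6.

A_{6}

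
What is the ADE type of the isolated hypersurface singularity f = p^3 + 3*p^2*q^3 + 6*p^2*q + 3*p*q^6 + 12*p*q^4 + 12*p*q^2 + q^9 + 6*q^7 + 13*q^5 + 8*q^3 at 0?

E_{8}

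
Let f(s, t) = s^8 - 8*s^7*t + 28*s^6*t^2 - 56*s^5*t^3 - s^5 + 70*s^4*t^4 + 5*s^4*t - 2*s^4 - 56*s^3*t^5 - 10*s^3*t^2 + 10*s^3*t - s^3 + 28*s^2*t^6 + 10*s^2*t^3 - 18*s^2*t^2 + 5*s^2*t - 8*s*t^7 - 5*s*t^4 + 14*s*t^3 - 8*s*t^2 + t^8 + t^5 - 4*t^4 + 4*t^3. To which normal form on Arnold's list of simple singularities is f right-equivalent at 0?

D_9

The Hessian of f at 0 has rank 0. Corank 2; j^3 = -(s - 2*t)^2*(s - t) has shape L^2 M (L != M), so D-series; mu = 9 gives D_9.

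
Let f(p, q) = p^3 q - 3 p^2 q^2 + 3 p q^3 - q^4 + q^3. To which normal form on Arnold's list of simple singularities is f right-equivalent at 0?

E_{7}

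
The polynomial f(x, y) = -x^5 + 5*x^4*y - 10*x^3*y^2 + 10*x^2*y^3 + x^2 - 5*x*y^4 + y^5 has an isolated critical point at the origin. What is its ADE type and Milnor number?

Type A_4, Milnor number mu = 4.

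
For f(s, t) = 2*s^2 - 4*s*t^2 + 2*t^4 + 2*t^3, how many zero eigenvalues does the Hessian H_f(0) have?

Hessian at 0 has rank 1.

1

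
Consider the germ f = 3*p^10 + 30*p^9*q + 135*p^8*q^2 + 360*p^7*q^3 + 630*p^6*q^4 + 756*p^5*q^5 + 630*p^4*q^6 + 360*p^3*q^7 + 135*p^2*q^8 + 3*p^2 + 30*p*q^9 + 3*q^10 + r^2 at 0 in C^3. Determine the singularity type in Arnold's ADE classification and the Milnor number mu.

Type A_9, Milnor number mu = 9.

The Hessian of f at 0 has rank 2. Corank 1: A-series; mu = 9 gives A_9.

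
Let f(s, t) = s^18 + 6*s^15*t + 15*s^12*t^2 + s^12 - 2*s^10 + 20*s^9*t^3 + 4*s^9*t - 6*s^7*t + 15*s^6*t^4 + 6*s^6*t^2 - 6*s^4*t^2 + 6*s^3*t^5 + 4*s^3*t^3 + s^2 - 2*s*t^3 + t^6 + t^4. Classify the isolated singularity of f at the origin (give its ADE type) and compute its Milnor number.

The Hessian of f at 0 is [[2, 0], [0, 0]] with rank 1, so corank 1. A Groebner basis of the Jacobian ideal J(f) in C{s,t} is {t^3, s}; counting standard monomials gives mu = 3. Corank 1: A-series; mu = 3 gives A_3.

Type A_{3}, Milnor number mu = 3.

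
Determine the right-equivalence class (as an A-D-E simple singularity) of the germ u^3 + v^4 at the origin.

E6

The Hessian of f at 0 has rank 0. Corank 2; j^3 = u^3 is a perfect cube, so E-series; the 4-jet and mu = 6 give E_6.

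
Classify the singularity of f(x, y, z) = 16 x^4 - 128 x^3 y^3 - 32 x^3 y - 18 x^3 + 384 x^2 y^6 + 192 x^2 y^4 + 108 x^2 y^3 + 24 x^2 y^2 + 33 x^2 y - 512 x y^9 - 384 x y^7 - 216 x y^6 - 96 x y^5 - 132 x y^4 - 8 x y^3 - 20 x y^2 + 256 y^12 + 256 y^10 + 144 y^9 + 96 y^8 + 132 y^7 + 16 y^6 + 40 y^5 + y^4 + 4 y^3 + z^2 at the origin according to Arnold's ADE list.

D_{5}

The Hessian of f at 0 is [[0, 0, 0], [0, 0, 0], [0, 0, 2]] with rank 1, so corank 2. A Groebner basis of the Jacobian ideal J(f) in C{x,y,z} is {x*y^2 + 27*x*y/4 - 9*y^2/2, 81*x*y/8 + y^3 - 27*y^2/4, x^2 - 7*x*y/6 + y^2/3, z}; counting standard monomials gives mu = 5. Corank 2; j^3 = -(2*x - y)*(3*x - 2*y)^2 has shape L^2 M (L != M), so D-series; mu = 5 gives D_5.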